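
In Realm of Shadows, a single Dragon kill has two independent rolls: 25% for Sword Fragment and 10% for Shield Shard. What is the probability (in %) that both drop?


For independent events, P(both) = P(A) * P(B)
= 25% * 10%
= 250 / 100 %
= 2.5%

2.5%


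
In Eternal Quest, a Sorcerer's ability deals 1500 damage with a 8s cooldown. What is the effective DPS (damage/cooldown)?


DPS = damage / cooldown
= 1500 / 8
= 187.50

187.50 DPS


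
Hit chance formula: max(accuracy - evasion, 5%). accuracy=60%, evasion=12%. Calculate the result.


accuracy - evasion = 60 - 12 = 48
Apply floor: max(48, 5) = 48
Hit chance = 48%

48%


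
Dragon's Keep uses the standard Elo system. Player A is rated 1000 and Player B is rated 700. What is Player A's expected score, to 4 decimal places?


Elo expected score: Ea = 1/(1 + 10^((Rb-Ra)/400))
Rb - Ra = 700 - 1000 = -300
(Rb-Ra)/400 = -300/400 = -0.75
10^-0.75 = 0.177828
Ea = 1/(1 + 0.177828) = 1/1.177828 = 0.8490

0.8490


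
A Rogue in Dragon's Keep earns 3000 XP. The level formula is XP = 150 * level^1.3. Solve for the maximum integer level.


XP = 150 * level^1.3, so level = (XP / 150)^(1/1.3)
= (3000 / 150)^(1/1.3)
= 20.0^0.7692
= 10.0183
Floor: level = 10

level 10


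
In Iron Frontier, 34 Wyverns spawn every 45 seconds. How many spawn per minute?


Spawns per minute = count * (60 / interval)
= 34 * (60 / 45)
= 34 * 1.3333
= 45.33

45.33 per minute


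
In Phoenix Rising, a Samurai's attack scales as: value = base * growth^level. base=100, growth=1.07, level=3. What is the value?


value = base * growth^level
= 100 * 1.07^3
= 100 * 1.225043
= 122.50

122.50 attack


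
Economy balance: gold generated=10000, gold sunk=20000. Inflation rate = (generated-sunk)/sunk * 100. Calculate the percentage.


Net gold = 10000 - 20000 = -10000
Inflation rate = net / sunk * 100 = -10000 / 20000 * 100
= -0.5 * 100
= -50.00%

-50.00%


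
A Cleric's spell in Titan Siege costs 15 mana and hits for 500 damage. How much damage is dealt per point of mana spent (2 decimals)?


Efficiency = damage / mana
= 500 / 15
= 33.33

33.33 dmg/mana


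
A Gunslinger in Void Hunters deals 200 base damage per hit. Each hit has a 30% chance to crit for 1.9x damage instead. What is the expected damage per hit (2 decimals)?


E[dmg] = base * (1 + crit_chance * (crit_mult - 1))
cc as decimal = 30/100 = 0.3
cm - 1 = 1.9 - 1 = 0.9
Bonus factor = 0.3 * 0.9 = 0.27
Total multiplier = 1 + 0.27 = 1.27
Expected damage = 200 * 1.27 = 254.00

254.00 damage


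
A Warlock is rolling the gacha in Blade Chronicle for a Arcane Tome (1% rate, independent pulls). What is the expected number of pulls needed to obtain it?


Expected pulls for a geometric distribution = 1/p = 100 / rate%
= 100 / 1
= 100.0

100.0 pulls


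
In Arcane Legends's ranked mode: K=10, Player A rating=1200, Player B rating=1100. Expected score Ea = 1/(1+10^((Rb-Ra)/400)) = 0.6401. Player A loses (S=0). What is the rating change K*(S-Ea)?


Elo update: delta = K * (S - Ea), where S = 0 (loses)
S - Ea = 0 - 0.6401 = -0.6401
Rating change = 10 * -0.6401
= -6.40

-6.40 rating points


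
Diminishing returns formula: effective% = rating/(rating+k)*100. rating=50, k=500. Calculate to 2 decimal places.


effective% = rating / (rating + k) * 100
= 50 / (50 + 500) * 100
= 50 / 550 * 100
= 0.090909 * 100
= 9.09%

9.09%


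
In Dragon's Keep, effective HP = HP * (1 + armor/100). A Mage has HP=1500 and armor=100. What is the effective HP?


EHP = 1500 * (1 + 100/100)
= 1500 * (1 + 1.0)
= 1500 * 2.0
= 3000.0

3000.0 EHP


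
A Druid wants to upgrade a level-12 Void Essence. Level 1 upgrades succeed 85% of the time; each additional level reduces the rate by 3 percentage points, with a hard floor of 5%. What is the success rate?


raw_rate = 85 - 3 * (12 - 1)
= 85 - 3 * 11
= 85 - 33
= 52
Apply floor: max(52, 5) = 52%

52%


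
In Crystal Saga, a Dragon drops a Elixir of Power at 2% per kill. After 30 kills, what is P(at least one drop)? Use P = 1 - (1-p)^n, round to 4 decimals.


P(at least one) = 1 - P(none) = 1 - (1-p)^n
p = 2/100 = 0.02
1 - p = 0.98
(1 - p)^30 = 0.98^30 = 0.545484
P(at least one) = 1 - 0.545484 = 0.4545

0.4545


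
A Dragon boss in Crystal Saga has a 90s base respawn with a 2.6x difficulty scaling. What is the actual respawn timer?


Respawn time = base * multiplier
= 90 * 2.6
= 234.0 seconds

234.0 seconds


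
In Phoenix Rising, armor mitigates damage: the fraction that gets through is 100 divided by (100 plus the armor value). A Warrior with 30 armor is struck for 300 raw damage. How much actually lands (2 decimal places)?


actual = 300 * 100 / (100 + 30)
= 300 * 100 / 130
= 30000 / 130
= 230.77

230.77 damage


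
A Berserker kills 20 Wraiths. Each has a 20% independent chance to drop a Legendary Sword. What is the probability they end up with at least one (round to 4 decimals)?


P(at least one) = 1 - P(none) = 1 - (1-p)^n
p = 20/100 = 0.2
1 - p = 0.8
(1 - p)^20 = 0.8^20 = 0.011529
P(at least one) = 1 - 0.011529 = 0.9885

0.9885


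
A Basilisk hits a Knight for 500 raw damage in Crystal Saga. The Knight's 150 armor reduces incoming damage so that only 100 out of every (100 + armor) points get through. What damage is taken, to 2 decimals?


actual = 500 * 100 / (100 + 150)
= 500 * 100 / 250
= 50000 / 250
= 200.00

200.00 damage


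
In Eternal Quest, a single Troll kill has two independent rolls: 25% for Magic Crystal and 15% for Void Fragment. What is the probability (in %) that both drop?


For independent events, P(both) = P(A) * P(B)
= 25% * 15%
= 375 / 100 %
= 3.75%

3.75%


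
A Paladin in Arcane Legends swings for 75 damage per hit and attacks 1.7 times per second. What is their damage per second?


DPS = damage * attack_speed
= 75 * 1.7
= 127.5

127.5 DPS


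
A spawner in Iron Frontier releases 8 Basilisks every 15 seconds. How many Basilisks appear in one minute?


Spawns per minute = count * (60 / interval)
= 8 * (60 / 15)
= 8 * 4.0
= 32.0

32.0 per minute


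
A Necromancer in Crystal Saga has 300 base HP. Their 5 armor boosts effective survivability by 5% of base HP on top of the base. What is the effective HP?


EHP = 300 * (1 + 5/100)
= 300 * (1 + 0.05)
= 300 * 1.05
= 315.0

315.0 EHP


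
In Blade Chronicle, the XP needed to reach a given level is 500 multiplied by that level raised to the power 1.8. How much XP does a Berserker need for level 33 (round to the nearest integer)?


XP = 500 * level^1.8
Substitute level = 33:
XP = 500 * 33^1.8
= 500 * 541.1593
= 270580

270580 XP


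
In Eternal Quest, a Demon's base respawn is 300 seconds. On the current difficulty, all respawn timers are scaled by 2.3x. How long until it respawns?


Respawn time = base * multiplier
= 300 * 2.3
= 690.0 seconds

690.0 seconds


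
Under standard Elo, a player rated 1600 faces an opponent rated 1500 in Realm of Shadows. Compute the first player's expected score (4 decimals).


Elo expected score: Ea = 1/(1 + 10^((Rb-Ra)/400))
Rb - Ra = 1500 - 1600 = -100
(Rb-Ra)/400 = -100/400 = -0.25
10^-0.25 = 0.562341
Ea = 1/(1 + 0.562341) = 1/1.562341 = 0.6401

0.6401


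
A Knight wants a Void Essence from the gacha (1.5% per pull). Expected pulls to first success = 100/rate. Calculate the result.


Expected pulls for a geometric distribution = 1/p = 100 / rate%
= 100 / 1.5
= 66.67

66.67 pulls


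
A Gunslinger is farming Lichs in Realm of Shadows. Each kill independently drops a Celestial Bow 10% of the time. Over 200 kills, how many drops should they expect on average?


Expected drops = kills * (drop_rate / 100)
= 200 * (10 / 100)
= 200 * 0.1
= 20.0

20.0 drops


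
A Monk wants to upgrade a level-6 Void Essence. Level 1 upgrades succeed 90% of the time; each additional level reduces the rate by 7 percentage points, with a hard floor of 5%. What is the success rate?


raw_rate = 90 - 7 * (6 - 1)
= 90 - 7 * 5
= 90 - 35
= 55
Apply floor: max(55, 5) = 55%

55%


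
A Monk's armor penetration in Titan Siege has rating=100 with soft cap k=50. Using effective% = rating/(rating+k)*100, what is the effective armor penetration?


effective% = rating / (rating + k) * 100
= 100 / (100 + 50) * 100
= 100 / 150 * 100
= 0.666667 * 100
= 66.67%

66.67%


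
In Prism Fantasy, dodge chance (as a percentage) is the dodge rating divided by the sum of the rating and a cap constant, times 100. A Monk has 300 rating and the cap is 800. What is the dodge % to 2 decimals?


dodge% = 300 / (300 + 800) * 100
= 300 / 1100 * 100
= 0.272727 * 100
= 27.27%

27.27%


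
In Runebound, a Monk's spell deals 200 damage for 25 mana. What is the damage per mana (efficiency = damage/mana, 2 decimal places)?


Efficiency = damage / mana
= 200 / 25
= 8.00

8.00 dmg/mana


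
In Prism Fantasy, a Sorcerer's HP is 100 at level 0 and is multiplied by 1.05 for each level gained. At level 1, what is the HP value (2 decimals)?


value = base * growth^level
= 100 * 1.05^1
= 100 * 1.05
= 105.00

105.00 HP


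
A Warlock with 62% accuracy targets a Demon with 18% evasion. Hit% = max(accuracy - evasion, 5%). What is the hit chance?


accuracy - evasion = 62 - 18 = 44
Apply floor: max(44, 5) = 44
Hit chance = 44%

44%


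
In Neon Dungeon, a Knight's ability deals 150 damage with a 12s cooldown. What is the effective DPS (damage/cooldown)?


DPS = damage / cooldown
= 150 / 12
= 12.50

12.50 DPS


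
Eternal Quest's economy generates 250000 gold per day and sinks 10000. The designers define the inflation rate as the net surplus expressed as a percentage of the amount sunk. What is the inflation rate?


Net gold = 250000 - 10000 = 240000
Inflation rate = net / sunk * 100 = 240000 / 10000 * 100
= 24.0 * 100
= 2400.00%

2400.00%


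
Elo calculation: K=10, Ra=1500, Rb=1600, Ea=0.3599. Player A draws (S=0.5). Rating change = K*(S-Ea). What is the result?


Elo update: delta = K * (S - Ea), where S = 0.5 (draws)
S - Ea = 0.5 - 0.3599 = 0.1401
Rating change = 10 * 0.1401
= 1.40

1.40 rating points


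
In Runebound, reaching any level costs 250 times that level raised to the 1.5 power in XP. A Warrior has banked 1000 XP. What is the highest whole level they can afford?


XP = 250 * level^1.5, so level = (XP / 250)^(1/1.5)
= (1000 / 250)^(1/1.5)
= 4.0^0.6667
= 2.5198
Floor: level = 2

level 2


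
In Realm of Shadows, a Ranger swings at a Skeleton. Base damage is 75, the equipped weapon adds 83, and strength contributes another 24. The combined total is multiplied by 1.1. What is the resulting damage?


Sum base + weapon + str = 75 + 83 + 24 = 182
Multiply by 1.1:
182 * 1.1 = 200.2

200.2 damage


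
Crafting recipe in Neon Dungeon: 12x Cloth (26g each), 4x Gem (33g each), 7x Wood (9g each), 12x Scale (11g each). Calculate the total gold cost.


Cost breakdown:
  Cloth: 12 * 26 = 312
  Gem: 4 * 33 = 132
  Wood: 7 * 9 = 63
  Scale: 12 * 11 = 132
Total = 312 + 132 + 63 + 132 = 639

639 gold


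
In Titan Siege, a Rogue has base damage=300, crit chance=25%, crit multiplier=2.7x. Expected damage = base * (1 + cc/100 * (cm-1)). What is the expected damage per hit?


E[dmg] = base * (1 + crit_chance * (crit_mult - 1))
cc as decimal = 25/100 = 0.25
cm - 1 = 2.7 - 1 = 1.7
Bonus factor = 0.25 * 1.7 = 0.425
Total multiplier = 1 + 0.425 = 1.425
Expected damage = 300 * 1.425 = 427.50

427.50 damage


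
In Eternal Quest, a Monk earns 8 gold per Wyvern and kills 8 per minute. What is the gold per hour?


Gold per minute = 8 * 8 = 64
Gold per hour = 64 * 60 = 3840

3840 gold/hour


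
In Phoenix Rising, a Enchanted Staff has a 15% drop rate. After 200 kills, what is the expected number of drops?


Expected drops = kills * (drop_rate / 100)
= 200 * (15 / 100)
= 200 * 0.15
= 30.0

30.0 drops


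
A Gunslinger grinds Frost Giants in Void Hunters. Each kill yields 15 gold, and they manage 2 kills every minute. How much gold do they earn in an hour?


Gold per minute = 15 * 2 = 30
Gold per hour = 30 * 60 = 1800

1800 gold/hour


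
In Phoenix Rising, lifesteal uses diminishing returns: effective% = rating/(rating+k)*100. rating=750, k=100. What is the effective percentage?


effective% = rating / (rating + k) * 100
= 750 / (750 + 100) * 100
= 750 / 850 * 100
= 0.882353 * 100
= 88.24%

88.24%


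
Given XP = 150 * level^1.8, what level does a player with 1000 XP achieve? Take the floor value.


XP = 150 * level^1.8, so level = (XP / 150)^(1/1.8)
= (1000 / 150)^(1/1.8)
= 6.6667^0.5556
= 2.869
Floor: level = 2

level 2


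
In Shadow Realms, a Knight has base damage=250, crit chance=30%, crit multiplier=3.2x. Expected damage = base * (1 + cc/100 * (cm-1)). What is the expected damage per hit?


E[dmg] = base * (1 + crit_chance * (crit_mult - 1))
cc as decimal = 30/100 = 0.3
cm - 1 = 3.2 - 1 = 2.2
Bonus factor = 0.3 * 2.2 = 0.66
Total multiplier = 1 + 0.66 = 1.66
Expected damage = 250 * 1.66 = 415.00

415.00 damage


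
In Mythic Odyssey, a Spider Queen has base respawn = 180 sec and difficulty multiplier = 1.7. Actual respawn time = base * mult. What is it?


Respawn time = base * multiplier
= 180 * 1.7
= 306.0 seconds

306.0 seconds


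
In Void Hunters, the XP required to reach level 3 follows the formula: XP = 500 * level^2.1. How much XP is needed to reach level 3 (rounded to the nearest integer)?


XP = 500 * level^2.1
Substitute level = 3:
XP = 500 * 3^2.1
= 500 * 10.0451
= 5023

5023 XP


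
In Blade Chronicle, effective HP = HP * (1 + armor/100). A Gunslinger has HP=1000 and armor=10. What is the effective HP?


EHP = 1000 * (1 + 10/100)
= 1000 * (1 + 0.1)
= 1000 * 1.1
= 1100.0

1100.0 EHP


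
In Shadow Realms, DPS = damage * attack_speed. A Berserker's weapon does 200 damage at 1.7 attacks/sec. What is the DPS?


DPS = damage * attack_speed
= 200 * 1.7
= 340.0

340.0 DPS


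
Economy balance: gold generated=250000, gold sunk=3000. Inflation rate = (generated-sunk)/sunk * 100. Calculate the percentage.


Net gold = 250000 - 3000 = 247000
Inflation rate = net / sunk * 100 = 247000 / 3000 * 100
= 82.333333 * 100
= 8233.33%

8233.33%


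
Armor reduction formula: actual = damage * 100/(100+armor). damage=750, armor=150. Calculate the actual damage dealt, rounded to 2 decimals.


actual = 750 * 100 / (100 + 150)
= 750 * 100 / 250
= 75000 / 250
= 300.00

300.00 damage


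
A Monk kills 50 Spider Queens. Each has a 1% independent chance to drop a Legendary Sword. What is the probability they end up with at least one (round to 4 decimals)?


P(at least one) = 1 - P(none) = 1 - (1-p)^n
p = 1/100 = 0.01
1 - p = 0.99
(1 - p)^50 = 0.99^50 = 0.605006
P(at least one) = 1 - 0.605006 = 0.3950

0.3950


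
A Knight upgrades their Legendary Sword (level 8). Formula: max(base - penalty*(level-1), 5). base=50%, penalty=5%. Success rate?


raw_rate = 50 - 5 * (8 - 1)
= 50 - 5 * 7
= 50 - 35
= 15
Apply floor: max(15, 5) = 15%

15%


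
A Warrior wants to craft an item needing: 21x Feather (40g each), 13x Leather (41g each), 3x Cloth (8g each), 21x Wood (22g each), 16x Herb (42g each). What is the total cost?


Cost breakdown:
  Feather: 21 * 40 = 840
  Leather: 13 * 41 = 533
  Cloth: 3 * 8 = 24
  Wood: 21 * 22 = 462
  Herb: 16 * 42 = 672
Total = 840 + 533 + 24 + 462 + 672 = 2531

2531 gold


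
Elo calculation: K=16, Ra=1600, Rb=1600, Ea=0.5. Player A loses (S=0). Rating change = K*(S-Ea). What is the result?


Elo update: delta = K * (S - Ea), where S = 0 (loses)
S - Ea = 0 - 0.5 = -0.5
Rating change = 16 * -0.5
= -8.00

-8.00 rating points


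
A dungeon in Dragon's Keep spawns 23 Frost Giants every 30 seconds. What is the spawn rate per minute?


Spawns per minute = count * (60 / interval)
= 23 * (60 / 30)
= 23 * 2.0
= 46.0

46.0 per minute


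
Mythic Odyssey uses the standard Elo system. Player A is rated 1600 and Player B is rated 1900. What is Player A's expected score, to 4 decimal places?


Elo expected score: Ea = 1/(1 + 10^((Rb-Ra)/400))
Rb - Ra = 1900 - 1600 = 300
(Rb-Ra)/400 = 300/400 = 0.75
10^0.75 = 5.623413
Ea = 1/(1 + 5.623413) = 1/6.623413 = 0.1510

0.1510


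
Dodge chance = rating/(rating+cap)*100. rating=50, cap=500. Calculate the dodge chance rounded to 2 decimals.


dodge% = 50 / (50 + 500) * 100
= 50 / 550 * 100
= 0.090909 * 100
= 9.09%

9.09%


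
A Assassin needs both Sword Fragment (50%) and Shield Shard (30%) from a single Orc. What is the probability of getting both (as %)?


For independent events, P(both) = P(A) * P(B)
= 50% * 30%
= 1500 / 100 %
= 15.0%

15.0%


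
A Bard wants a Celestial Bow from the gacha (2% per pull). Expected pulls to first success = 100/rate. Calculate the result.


Expected pulls for a geometric distribution = 1/p = 100 / rate%
= 100 / 2
= 50.0

50.0 pulls


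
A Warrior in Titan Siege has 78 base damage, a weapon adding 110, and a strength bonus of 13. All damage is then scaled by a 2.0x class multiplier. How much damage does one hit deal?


Sum base + weapon + str = 78 + 110 + 13 = 201
Multiply by 2.0:
201 * 2.0 = 402.0

402.0 damage


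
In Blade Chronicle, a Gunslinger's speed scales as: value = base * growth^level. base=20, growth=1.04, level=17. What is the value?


value = base * growth^level
= 20 * 1.04^17
= 20 * 1.9479
= 38.96

38.96 speed


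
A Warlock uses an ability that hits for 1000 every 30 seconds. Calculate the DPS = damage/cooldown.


DPS = damage / cooldown
= 1000 / 30
= 33.33

33.33 DPS


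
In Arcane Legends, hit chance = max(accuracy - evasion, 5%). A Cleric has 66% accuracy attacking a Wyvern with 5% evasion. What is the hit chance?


accuracy - evasion = 66 - 5 = 61
Apply floor: max(61, 5) = 61
Hit chance = 61%

61%


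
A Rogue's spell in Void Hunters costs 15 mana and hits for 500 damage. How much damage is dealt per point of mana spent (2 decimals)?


Efficiency = damage / mana
= 500 / 15
= 33.33

33.33 dmg/mana


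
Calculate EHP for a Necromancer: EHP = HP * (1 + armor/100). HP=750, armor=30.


EHP = 750 * (1 + 30/100)
= 750 * (1 + 0.3)
= 750 * 1.3
= 975.0

975.0 EHP


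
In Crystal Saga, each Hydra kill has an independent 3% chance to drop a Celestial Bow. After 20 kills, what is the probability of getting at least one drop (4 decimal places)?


P(at least one) = 1 - P(none) = 1 - (1-p)^n
p = 3/100 = 0.03
1 - p = 0.97
(1 - p)^20 = 0.97^20 = 0.543794
P(at least one) = 1 - 0.543794 = 0.4562

0.4562


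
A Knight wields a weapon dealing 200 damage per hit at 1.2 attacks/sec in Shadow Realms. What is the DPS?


DPS = damage * attack_speed
= 200 * 1.2
= 240.0

240.0 DPS


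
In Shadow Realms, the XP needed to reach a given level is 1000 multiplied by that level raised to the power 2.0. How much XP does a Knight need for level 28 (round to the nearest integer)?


XP = 1000 * level^2.0
Substitute level = 28:
XP = 1000 * 28^2.0
= 1000 * 784.0
= 784000

784000 XP


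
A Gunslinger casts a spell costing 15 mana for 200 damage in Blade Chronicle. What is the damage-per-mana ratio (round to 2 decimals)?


Efficiency = damage / mana
= 200 / 15
= 13.33

13.33 dmg/mana


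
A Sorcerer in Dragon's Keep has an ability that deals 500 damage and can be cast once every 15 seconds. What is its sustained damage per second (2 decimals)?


DPS = damage / cooldown
= 500 / 15
= 33.33

33.33 DPS


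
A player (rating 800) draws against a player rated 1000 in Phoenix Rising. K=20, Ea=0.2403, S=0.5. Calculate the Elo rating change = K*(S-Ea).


Elo update: delta = K * (S - Ea), where S = 0.5 (draws)
S - Ea = 0.5 - 0.2403 = 0.2597
Rating change = 20 * 0.2597
= 5.19

5.19 rating points


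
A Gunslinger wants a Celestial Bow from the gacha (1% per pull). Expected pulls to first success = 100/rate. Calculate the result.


Expected pulls for a geometric distribution = 1/p = 100 / rate%
= 100 / 1
= 100.0

100.0 pulls


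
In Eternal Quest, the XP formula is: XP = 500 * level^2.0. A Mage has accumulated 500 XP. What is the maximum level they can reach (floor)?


XP = 500 * level^2.0, so level = (XP / 500)^(1/2.0)
= (500 / 500)^(1/2.0)
= 1.0^0.5
= 1.0
Floor: level = 1

level 1


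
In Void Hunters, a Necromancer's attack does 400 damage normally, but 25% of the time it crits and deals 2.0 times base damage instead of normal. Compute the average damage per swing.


E[dmg] = base * (1 + crit_chance * (crit_mult - 1))
cc as decimal = 25/100 = 0.25
cm - 1 = 2.0 - 1 = 1.0
Bonus factor = 0.25 * 1.0 = 0.25
Total multiplier = 1 + 0.25 = 1.25
Expected damage = 400 * 1.25 = 500.00

500.00 damage


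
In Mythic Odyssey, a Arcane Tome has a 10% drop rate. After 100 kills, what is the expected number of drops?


Expected drops = kills * (drop_rate / 100)
= 100 * (10 / 100)
= 100 * 0.1
= 10.0

10.0 drops


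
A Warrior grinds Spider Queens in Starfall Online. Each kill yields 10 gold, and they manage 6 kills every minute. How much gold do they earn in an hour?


Gold per minute = 10 * 6 = 60
Gold per hour = 60 * 60 = 3600

3600 gold/hour


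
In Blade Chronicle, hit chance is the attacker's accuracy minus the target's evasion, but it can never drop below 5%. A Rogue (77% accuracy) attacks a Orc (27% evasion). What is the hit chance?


accuracy - evasion = 77 - 27 = 50
Apply floor: max(50, 5) = 50
Hit chance = 50%

50%


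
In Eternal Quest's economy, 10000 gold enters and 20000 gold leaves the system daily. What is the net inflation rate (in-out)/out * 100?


Net gold = 10000 - 20000 = -10000
Inflation rate = net / sunk * 100 = -10000 / 20000 * 100
= -0.5 * 100
= -50.00%

-50.00%


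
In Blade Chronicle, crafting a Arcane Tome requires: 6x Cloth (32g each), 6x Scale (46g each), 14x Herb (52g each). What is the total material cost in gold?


Cost breakdown:
  Cloth: 6 * 32 = 192
  Scale: 6 * 46 = 276
  Herb: 14 * 52 = 728
Total = 192 + 276 + 728 = 1196

1196 gold


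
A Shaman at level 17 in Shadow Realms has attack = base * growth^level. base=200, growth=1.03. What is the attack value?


value = base * growth^level
= 200 * 1.03^17
= 200 * 1.652848
= 330.57

330.57 attack


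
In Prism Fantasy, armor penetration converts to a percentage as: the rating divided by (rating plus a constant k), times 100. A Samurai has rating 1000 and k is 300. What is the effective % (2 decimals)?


effective% = rating / (rating + k) * 100
= 1000 / (1000 + 300) * 100
= 1000 / 1300 * 100
= 0.769231 * 100
= 76.92%

76.92%


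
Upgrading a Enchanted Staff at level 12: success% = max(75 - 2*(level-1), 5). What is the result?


raw_rate = 75 - 2 * (12 - 1)
= 75 - 2 * 11
= 75 - 22
= 53
Apply floor: max(53, 5) = 53%

53%


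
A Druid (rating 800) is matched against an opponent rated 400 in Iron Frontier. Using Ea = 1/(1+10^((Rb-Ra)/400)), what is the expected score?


Elo expected score: Ea = 1/(1 + 10^((Rb-Ra)/400))
Rb - Ra = 400 - 800 = -400
(Rb-Ra)/400 = -400/400 = -1.0
10^-1.0 = 0.1
Ea = 1/(1 + 0.1) = 1/1.1 = 0.9091

0.9091


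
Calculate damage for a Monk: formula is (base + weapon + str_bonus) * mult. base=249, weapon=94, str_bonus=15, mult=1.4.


Sum base + weapon + str = 249 + 94 + 15 = 358
Multiply by 1.4:
358 * 1.4 = 501.2

501.2 damage


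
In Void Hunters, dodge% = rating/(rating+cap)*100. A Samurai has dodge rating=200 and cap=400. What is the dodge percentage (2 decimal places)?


dodge% = 200 / (200 + 400) * 100
= 200 / 600 * 100
= 0.333333 * 100
= 33.33%

33.33%


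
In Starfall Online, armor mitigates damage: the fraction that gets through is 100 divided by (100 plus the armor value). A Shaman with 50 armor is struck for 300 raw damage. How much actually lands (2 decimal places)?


actual = 300 * 100 / (100 + 50)
= 300 * 100 / 150
= 30000 / 150
= 200.00

200.00 damage


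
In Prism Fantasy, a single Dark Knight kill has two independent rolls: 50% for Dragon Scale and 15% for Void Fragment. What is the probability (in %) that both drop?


For independent events, P(both) = P(A) * P(B)
= 50% * 15%
= 750 / 100 %
= 7.5%

7.5%


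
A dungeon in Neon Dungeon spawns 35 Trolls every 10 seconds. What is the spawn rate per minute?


Spawns per minute = count * (60 / interval)
= 35 * (60 / 10)
= 35 * 6.0
= 210.0

210.0 per minute


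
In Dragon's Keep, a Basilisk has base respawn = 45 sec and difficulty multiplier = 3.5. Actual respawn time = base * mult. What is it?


Respawn time = base * multiplier
= 45 * 3.5
= 157.5 seconds

157.5 seconds


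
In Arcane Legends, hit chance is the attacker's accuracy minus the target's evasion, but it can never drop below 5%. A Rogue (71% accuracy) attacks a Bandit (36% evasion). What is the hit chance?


accuracy - evasion = 71 - 36 = 35
Apply floor: max(35, 5) = 35
Hit chance = 35%

35%


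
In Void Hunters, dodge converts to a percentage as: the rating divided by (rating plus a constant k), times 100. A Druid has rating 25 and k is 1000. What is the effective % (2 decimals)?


effective% = rating / (rating + k) * 100
= 25 / (25 + 1000) * 100
= 25 / 1025 * 100
= 0.02439 * 100
= 2.44%

2.44%


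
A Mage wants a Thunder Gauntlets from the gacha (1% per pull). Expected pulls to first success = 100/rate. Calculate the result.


Expected pulls for a geometric distribution = 1/p = 100 / rate%
= 100 / 1
= 100.0

100.0 pulls


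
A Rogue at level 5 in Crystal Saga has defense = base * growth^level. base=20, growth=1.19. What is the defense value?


value = base * growth^level
= 20 * 1.19^5
= 20 * 2.386354
= 47.73

47.73 defense


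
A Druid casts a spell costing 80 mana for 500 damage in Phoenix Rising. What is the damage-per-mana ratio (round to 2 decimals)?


Efficiency = damage / mana
= 500 / 80
= 6.25

6.25 dmg/mana


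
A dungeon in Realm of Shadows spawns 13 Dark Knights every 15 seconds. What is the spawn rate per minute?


Spawns per minute = count * (60 / interval)
= 13 * (60 / 15)
= 13 * 4.0
= 52.0

52.0 per minute


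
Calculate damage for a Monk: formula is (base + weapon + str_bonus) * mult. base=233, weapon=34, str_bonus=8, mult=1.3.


Sum base + weapon + str = 233 + 34 + 8 = 275
Multiply by 1.3:
275 * 1.3 = 357.5

357.5 damage


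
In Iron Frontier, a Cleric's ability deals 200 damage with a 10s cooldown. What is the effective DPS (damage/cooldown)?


DPS = damage / cooldown
= 200 / 10
= 20.00

20.00 DPS


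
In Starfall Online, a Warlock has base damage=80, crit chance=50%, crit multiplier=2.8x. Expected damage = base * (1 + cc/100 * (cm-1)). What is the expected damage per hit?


E[dmg] = base * (1 + crit_chance * (crit_mult - 1))
cc as decimal = 50/100 = 0.5
cm - 1 = 2.8 - 1 = 1.8
Bonus factor = 0.5 * 1.8 = 0.9
Total multiplier = 1 + 0.9 = 1.9
Expected damage = 80 * 1.9 = 152.00

152.00 damage


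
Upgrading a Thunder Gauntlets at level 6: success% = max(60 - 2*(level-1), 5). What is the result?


raw_rate = 60 - 2 * (6 - 1)
= 60 - 2 * 5
= 60 - 10
= 50
Apply floor: max(50, 5) = 50%

50%


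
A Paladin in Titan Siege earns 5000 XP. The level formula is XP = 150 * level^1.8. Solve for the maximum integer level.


XP = 150 * level^1.8, so level = (XP / 150)^(1/1.8)
= (5000 / 150)^(1/1.8)
= 33.3333^0.5556
= 7.0153
Floor: level = 7

level 7


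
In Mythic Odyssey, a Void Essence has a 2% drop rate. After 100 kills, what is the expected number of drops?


Expected drops = kills * (drop_rate / 100)
= 100 * (2 / 100)
= 100 * 0.02
= 2.0

2.0 drops


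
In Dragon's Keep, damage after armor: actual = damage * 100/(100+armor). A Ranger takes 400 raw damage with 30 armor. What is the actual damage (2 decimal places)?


actual = 400 * 100 / (100 + 30)
= 400 * 100 / 130
= 40000 / 130
= 307.69

307.69 damage


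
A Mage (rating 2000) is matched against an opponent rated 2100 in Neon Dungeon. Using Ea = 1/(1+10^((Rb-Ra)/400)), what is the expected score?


Elo expected score: Ea = 1/(1 + 10^((Rb-Ra)/400))
Rb - Ra = 2100 - 2000 = 100
(Rb-Ra)/400 = 100/400 = 0.25
10^0.25 = 1.778279
Ea = 1/(1 + 1.778279) = 1/2.778279 = 0.3599

0.3599


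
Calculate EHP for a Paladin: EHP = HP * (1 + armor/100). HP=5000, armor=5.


EHP = 5000 * (1 + 5/100)
= 5000 * (1 + 0.05)
= 5000 * 1.05
= 5250.0

5250.0 EHP


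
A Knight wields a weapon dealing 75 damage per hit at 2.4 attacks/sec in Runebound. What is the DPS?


DPS = damage * attack_speed
= 75 * 2.4
= 180.0

180.0 DPS


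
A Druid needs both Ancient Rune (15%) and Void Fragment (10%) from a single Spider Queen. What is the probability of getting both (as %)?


For independent events, P(both) = P(A) * P(B)
= 15% * 10%
= 150 / 100 %
= 1.5%

1.5%


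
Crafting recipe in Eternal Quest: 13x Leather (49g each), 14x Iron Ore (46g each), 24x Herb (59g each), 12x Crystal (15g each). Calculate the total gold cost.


Cost breakdown:
  Leather: 13 * 49 = 637
  Iron Ore: 14 * 46 = 644
  Herb: 24 * 59 = 1416
  Crystal: 12 * 15 = 180
Total = 637 + 644 + 1416 + 180 = 2877

2877 gold


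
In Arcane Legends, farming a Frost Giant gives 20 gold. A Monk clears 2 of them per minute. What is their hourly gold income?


Gold per minute = 20 * 2 = 40
Gold per hour = 40 * 60 = 2400

2400 gold/hour


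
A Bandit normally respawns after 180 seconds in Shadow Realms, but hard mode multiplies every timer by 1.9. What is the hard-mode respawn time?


Respawn time = base * multiplier
= 180 * 1.9
= 342.0 seconds

342.0 seconds


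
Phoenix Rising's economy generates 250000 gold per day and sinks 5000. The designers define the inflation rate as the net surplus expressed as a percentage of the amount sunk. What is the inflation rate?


Net gold = 250000 - 5000 = 245000
Inflation rate = net / sunk * 100 = 245000 / 5000 * 100
= 49.0 * 100
= 4900.00%

4900.00%


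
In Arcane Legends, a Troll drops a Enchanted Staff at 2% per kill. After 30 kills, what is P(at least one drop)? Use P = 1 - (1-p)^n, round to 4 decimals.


P(at least one) = 1 - P(none) = 1 - (1-p)^n
p = 2/100 = 0.02
1 - p = 0.98
(1 - p)^30 = 0.98^30 = 0.545484
P(at least one) = 1 - 0.545484 = 0.4545

0.4545


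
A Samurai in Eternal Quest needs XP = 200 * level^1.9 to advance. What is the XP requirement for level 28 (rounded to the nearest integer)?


XP = 200 * level^1.9
Substitute level = 28:
XP = 200 * 28^1.9
= 200 * 561.824
= 112365

112365 XP


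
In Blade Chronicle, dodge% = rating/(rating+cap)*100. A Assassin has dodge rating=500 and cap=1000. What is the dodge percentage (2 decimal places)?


dodge% = 500 / (500 + 1000) * 100
= 500 / 1500 * 100
= 0.333333 * 100
= 33.33%

33.33%


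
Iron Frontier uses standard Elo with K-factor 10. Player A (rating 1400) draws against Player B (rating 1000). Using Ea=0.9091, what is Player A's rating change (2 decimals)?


Elo update: delta = K * (S - Ea), where S = 0.5 (draws)
S - Ea = 0.5 - 0.9091 = -0.4091
Rating change = 10 * -0.4091
= -4.09

-4.09 rating points


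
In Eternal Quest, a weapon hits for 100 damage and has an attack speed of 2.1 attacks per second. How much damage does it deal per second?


DPS = damage * attack_speed
= 100 * 2.1
= 210.0

210.0 DPS


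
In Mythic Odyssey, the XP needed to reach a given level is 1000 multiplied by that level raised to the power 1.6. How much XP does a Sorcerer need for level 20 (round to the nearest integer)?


XP = 1000 * level^1.6
Substitute level = 20:
XP = 1000 * 20^1.6
= 1000 * 120.6835
= 120684

120684 XP


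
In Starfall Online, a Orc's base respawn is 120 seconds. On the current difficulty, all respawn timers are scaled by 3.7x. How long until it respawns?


Respawn time = base * multiplier
= 120 * 3.7
= 444.0 seconds

444.0 seconds


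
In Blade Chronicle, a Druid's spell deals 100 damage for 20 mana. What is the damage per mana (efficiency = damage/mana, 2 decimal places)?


Efficiency = damage / mana
= 100 / 20
= 5.00

5.00 dmg/mana


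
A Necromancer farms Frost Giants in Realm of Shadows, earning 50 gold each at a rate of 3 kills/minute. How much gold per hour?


Gold per minute = 50 * 3 = 150
Gold per hour = 150 * 60 = 9000

9000 gold/hour


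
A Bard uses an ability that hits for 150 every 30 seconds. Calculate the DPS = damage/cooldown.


DPS = damage / cooldown
= 150 / 30
= 5.00

5.00 DPS


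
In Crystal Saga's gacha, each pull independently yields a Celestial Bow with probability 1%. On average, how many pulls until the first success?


Expected pulls for a geometric distribution = 1/p = 100 / rate%
= 100 / 1
= 100.0

100.0 pulls


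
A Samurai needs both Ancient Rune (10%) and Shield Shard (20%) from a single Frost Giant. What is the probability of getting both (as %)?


For independent events, P(both) = P(A) * P(B)
= 10% * 20%
= 200 / 100 %
= 2.0%

2.0%


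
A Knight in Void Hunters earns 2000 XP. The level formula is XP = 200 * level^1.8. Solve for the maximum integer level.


XP = 200 * level^1.8, so level = (XP / 200)^(1/1.8)
= (2000 / 200)^(1/1.8)
= 10.0^0.5556
= 3.5938
Floor: level = 3

level 3


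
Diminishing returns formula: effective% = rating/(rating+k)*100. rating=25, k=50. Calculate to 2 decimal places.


effective% = rating / (rating + k) * 100
= 25 / (25 + 50) * 100
= 25 / 75 * 100
= 0.333333 * 100
= 33.33%

33.33%


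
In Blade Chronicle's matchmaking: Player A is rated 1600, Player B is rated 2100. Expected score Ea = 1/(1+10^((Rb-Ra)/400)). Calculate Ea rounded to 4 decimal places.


Elo expected score: Ea = 1/(1 + 10^((Rb-Ra)/400))
Rb - Ra = 2100 - 1600 = 500
(Rb-Ra)/400 = 500/400 = 1.25
10^1.25 = 17.782794
Ea = 1/(1 + 17.782794) = 1/18.782794 = 0.0532

0.0532


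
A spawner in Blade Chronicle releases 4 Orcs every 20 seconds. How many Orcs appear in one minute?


Spawns per minute = count * (60 / interval)
= 4 * (60 / 20)
= 4 * 3.0
= 12.0

12.0 per minute


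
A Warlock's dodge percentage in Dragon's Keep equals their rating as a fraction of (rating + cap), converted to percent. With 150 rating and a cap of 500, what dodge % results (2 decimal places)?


dodge% = 150 / (150 + 500) * 100
= 150 / 650 * 100
= 0.230769 * 100
= 23.08%

23.08%


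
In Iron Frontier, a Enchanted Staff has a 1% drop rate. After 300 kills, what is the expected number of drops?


Expected drops = kills * (drop_rate / 100)
= 300 * (1 / 100)
= 300 * 0.01
= 3.0

3.0 drops


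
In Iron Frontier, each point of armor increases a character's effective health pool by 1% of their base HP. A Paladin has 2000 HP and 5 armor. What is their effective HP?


EHP = 2000 * (1 + 5/100)
= 2000 * (1 + 0.05)
= 2000 * 1.05
= 2100.0

2100.0 EHP


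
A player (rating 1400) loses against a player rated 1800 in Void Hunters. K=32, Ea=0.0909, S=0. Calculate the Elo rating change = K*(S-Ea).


Elo update: delta = K * (S - Ea), where S = 0 (loses)
S - Ea = 0 - 0.0909 = -0.0909
Rating change = 32 * -0.0909
= -2.91

-2.91 rating points


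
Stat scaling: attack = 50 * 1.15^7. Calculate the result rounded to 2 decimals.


value = base * growth^level
= 50 * 1.15^7
= 50 * 2.66002
= 133.00

133.00 attack


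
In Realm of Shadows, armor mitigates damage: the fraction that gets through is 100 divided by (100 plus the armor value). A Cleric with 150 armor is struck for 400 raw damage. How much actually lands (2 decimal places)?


actual = 400 * 100 / (100 + 150)
= 400 * 100 / 250
= 40000 / 250
= 160.00

160.00 damage


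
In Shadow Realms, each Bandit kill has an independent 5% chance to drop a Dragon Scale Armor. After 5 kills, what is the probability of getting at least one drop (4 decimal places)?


P(at least one) = 1 - P(none) = 1 - (1-p)^n
p = 5/100 = 0.05
1 - p = 0.95
(1 - p)^5 = 0.95^5 = 0.773781
P(at least one) = 1 - 0.773781 = 0.2262

0.2262


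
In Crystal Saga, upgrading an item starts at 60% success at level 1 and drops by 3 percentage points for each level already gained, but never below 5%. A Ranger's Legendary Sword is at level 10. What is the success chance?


raw_rate = 60 - 3 * (10 - 1)
= 60 - 3 * 9
= 60 - 27
= 33
Apply floor: max(33, 5) = 33%

33%


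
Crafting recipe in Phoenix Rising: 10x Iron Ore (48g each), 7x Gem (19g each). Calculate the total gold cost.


Cost breakdown:
  Iron Ore: 10 * 48 = 480
  Gem: 7 * 19 = 133
Total = 480 + 133 = 613

613 gold


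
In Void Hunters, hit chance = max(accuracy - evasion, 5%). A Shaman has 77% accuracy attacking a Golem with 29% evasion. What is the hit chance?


accuracy - evasion = 77 - 29 = 48
Apply floor: max(48, 5) = 48
Hit chance = 48%

48%


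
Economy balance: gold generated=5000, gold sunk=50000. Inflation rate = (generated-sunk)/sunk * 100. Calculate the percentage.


Net gold = 5000 - 50000 = -45000
Inflation rate = net / sunk * 100 = -45000 / 50000 * 100
= -0.9 * 100
= -90.00%

-90.00%


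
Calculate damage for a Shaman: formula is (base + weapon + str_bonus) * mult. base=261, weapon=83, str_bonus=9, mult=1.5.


Sum base + weapon + str = 261 + 83 + 9 = 353
Multiply by 1.5:
353 * 1.5 = 529.5

529.5 damage


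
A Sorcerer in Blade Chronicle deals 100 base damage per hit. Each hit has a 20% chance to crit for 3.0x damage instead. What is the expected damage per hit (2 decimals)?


E[dmg] = base * (1 + crit_chance * (crit_mult - 1))
cc as decimal = 20/100 = 0.2
cm - 1 = 3.0 - 1 = 2.0
Bonus factor = 0.2 * 2.0 = 0.4
Total multiplier = 1 + 0.4 = 1.4
Expected damage = 100 * 1.4 = 140.00

140.00 damage


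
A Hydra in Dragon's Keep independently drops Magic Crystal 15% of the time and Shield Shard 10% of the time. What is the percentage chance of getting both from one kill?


For independent events, P(both) = P(A) * P(B)
= 15% * 10%
= 150 / 100 %
= 1.5%

1.5%


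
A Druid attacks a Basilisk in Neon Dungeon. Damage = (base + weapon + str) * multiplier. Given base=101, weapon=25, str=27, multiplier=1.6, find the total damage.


Sum base + weapon + str = 101 + 25 + 27 = 153
Multiply by 1.6:
153 * 1.6 = 244.8

244.8 damage


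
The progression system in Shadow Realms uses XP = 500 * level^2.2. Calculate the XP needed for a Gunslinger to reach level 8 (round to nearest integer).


XP = 500 * level^2.2
Substitute level = 8:
XP = 500 * 8^2.2
= 500 * 97.0059
= 48503

48503 XP


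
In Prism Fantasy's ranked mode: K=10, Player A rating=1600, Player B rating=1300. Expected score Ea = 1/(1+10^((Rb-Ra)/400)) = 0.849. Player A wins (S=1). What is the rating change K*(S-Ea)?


Elo update: delta = K * (S - Ea), where S = 1 (wins)
S - Ea = 1 - 0.849 = 0.151
Rating change = 10 * 0.151
= 1.51

1.51 rating points


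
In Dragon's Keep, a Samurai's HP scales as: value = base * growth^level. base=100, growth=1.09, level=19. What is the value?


value = base * growth^level
= 100 * 1.09^19
= 100 * 5.141661
= 514.17

514.17 HP


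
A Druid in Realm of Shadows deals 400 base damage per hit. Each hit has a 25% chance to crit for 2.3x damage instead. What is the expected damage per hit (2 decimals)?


E[dmg] = base * (1 + crit_chance * (crit_mult - 1))
cc as decimal = 25/100 = 0.25
cm - 1 = 2.3 - 1 = 1.3
Bonus factor = 0.25 * 1.3 = 0.325
Total multiplier = 1 + 0.325 = 1.325
Expected damage = 400 * 1.325 = 530.00

530.00 damage


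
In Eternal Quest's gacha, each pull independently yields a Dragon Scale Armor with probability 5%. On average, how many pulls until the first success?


Expected pulls for a geometric distribution = 1/p = 100 / rate%
= 100 / 5
= 20.0

20.0 pulls


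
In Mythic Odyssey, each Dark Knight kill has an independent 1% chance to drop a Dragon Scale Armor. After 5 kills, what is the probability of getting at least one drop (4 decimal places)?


P(at least one) = 1 - P(none) = 1 - (1-p)^n
p = 1/100 = 0.01
1 - p = 0.99
(1 - p)^5 = 0.99^5 = 0.950990
P(at least one) = 1 - 0.950990 = 0.0490

0.0490


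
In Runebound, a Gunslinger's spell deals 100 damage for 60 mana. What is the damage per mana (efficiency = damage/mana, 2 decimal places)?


Efficiency = damage / mana
= 100 / 60
= 1.67

1.67 dmg/mana
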